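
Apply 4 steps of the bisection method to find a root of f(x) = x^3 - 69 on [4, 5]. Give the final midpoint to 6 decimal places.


f(x) = x^3 - 69
f(4) = -5 < 0
f(5) = 56 > 0

Step 1: midpoint = (4.000000 + 5.000000)/2 = 4.500000
  f(4.500000) = 22.125000
  f(mid) > 0, so root is in [4.000000, 4.500000]

Step 2: midpoint = (4.000000 + 4.500000)/2 = 4.250000
  f(4.250000) = 7.765625
  f(mid) > 0, so root is in [4.000000, 4.250000]

Step 3: midpoint = (4.000000 + 4.250000)/2 = 4.125000
  f(4.125000) = 1.189453
  f(mid) > 0, so root is in [4.000000, 4.125000]

Step 4: midpoint = (4.000000 + 4.125000)/2 = 4.062500
  f(4.062500) = -1.952881
  f(mid) < 0, so root is in [4.062500, 4.125000]

midpoint = 4.062500


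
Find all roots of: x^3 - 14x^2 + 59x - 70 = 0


Let p(x) = x^3 - 14x^2 + 59x - 70. By the rational root theorem (leading coefficient 1), any rational root is an integer divisor of 70: try ±1, ±2, ... in turn.
Test x = 1: value = -24 ≠ 0.
Test x = -1: value = -144 ≠ 0.
Test x = 2: value = 0 ✓, so (x - 2) is a factor.
Synthetic division by (x - 2): bring down 1; 1(2) - 14 = -12; (-12)(2) + 59 = 35; 35(2) - 70 = 0 → quotient x^2 - 12x + 35, remainder 0.
Solve the quadratic x^2 - 12x + 35 = 0: discriminant = (-12)^2 - 4(1)(35) = 144 - 140 = 4.
sqrt(4) = 2, so x = (12 ± 2)/2: x = 7 or x = 5.
Collecting all roots found:

x = 2, x = 5, x = 7


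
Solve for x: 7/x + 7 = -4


Subtract 7 from both sides: 7/x = -11
Multiply both sides by x: 7 = -11 * x
Divide by -11: x = -7/11

x = -7/11


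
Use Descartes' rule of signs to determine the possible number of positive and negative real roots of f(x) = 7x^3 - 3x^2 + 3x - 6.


Descartes' rule of signs:

For positive roots, count sign changes in f(x) = 7x^3 - 3x^2 + 3x - 6:
Signs of coefficients: +, -, +, -
Number of sign changes: 3
Possible positive real roots: 3, 1

For negative roots, examine f(-x) = -7x^3 - 3x^2 - 3x - 6:
Signs of coefficients: -, -, -, -
Number of sign changes: 0
Possible negative real roots: 0

Positive roots: 3 or 1; Negative roots: 0


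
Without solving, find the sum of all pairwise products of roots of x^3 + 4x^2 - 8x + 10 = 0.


By Vieta's formulas for x^3 + bx^2 + cx + d = 0:
  r1 + r2 + r3 = -b/a = -4
  r1*r2 + r1*r3 + r2*r3 = c/a = -8
  r1*r2*r3 = -d/a = -10


Sum of pairwise products = -8


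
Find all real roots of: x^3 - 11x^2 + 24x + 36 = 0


Let p(x) = x^3 - 11x^2 + 24x + 36. By the rational root theorem (leading coefficient 1), any rational root is an integer divisor of 36: try ±1, ±2, ... in turn.
Test x = 1: value = 50 ≠ 0.
Test x = -1: value = 0 ✓, so (x + 1) is a factor.
Synthetic division by (x + 1): bring down 1; 1(-1) - 11 = -12; (-12)(-1) + 24 = 36; 36(-1) + 36 = 0 → quotient x^2 - 12x + 36, remainder 0.
Solve the quadratic x^2 - 12x + 36 = 0: discriminant = (-12)^2 - 4(1)(36) = 144 - 144 = 0.
Discriminant = 0, so a double root: x = 12/2 = 6.

x = -1, x = 6 (multiplicity 2)


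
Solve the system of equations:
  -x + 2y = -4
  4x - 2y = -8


Using Cramer's rule:
Determinant D = (-1)(-2) - (4)(2) = 2 - 8 = -6
Dx = (-4)(-2) - (-8)(2) = 8 + 16 = 24
Dy = (-1)(-8) - (4)(-4) = 8 + 16 = 24
x = Dx/D = 24/-6 = -4
y = Dy/D = 24/-6 = -4

x = -4, y = -4


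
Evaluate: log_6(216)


We need the exponent such that 6^? = 216
6^3 = 216
Therefore log_6(216) = 3

3


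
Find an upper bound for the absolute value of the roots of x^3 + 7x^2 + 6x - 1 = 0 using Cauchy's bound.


Cauchy's bound: all roots r satisfy |r| <= 1 + max(|a_i/a_n|) for i = 0,...,n-1
where a_n is the leading coefficient.

Coefficients: [1, 7, 6, -1]
Leading coefficient a_n = 1
Ratios |a_i/a_n|: 7, 6, 1
Maximum ratio: 7
Cauchy's bound: |r| <= 1 + 7 = 8

Upper bound = 8


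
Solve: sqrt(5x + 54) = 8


Square both sides: 5x + 54 = 8^2 = 64
5x = 64 - 54 = 10
x = 2
Check: sqrt(5*2 + 54) = sqrt(64) = 8 ✓

x = 2


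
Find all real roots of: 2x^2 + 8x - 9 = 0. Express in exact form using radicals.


Using the quadratic formula: x = (-b ± sqrt(b^2 - 4ac)) / (2a)
Here a = 2, b = 8, c = -9
Discriminant = b^2 - 4ac = 8^2 - 4(2)(-9) = 64 + 72 = 136
Since discriminant = 136 > 0, there are two real roots.
x = (-8 ± 2*sqrt(34)) / 4
Simplifying: x = (-4 ± sqrt(34)) / 2
Numerically: x ≈ 0.9155 or x ≈ -4.9155

x = (-4 + sqrt(34)) / 2 or x = (-4 - sqrt(34)) / 2


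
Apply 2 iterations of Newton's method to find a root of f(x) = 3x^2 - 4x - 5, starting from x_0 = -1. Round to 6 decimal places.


Newton's method: x_(n+1) = x_n - f(x_n)/f'(x_n)
f(x) = 3x^2 - 4x - 5
f'(x) = 6x - 4

Iteration 1:
  f(-1.000000) = 2.000000
  f'(-1.000000) = -10.000000
  x_1 = -1.000000 - (2.000000)/(-10.000000) = -0.800000

Iteration 2:
  f(-0.800000) = 0.120000
  f'(-0.800000) = -8.800000
  x_2 = -0.800000 - (0.120000)/(-8.800000) = -0.786364

x_2 = -0.786364


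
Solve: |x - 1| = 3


An absolute value equation |expr| = 3 gives two cases:
Case 1: x - 1 = 3
  x = 4, so x = 4
Case 2: x - 1 = -3
  x = -2, so x = -2

x = -2, x = 4


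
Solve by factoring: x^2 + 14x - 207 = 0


We need two numbers that multiply to -207 and add to 14.
Those numbers are -9 and 23 (since (-9) * 23 = -207 and (-9) + 23 = 14).
So x^2 + 14x - 207 = (x - 9)(x + 23) = 0
Setting each factor to zero: x = 9 or x = -23

x = -23, x = 9


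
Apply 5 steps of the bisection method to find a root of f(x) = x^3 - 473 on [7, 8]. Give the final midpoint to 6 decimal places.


f(x) = x^3 - 473
f(7) = -130 < 0
f(8) = 39 > 0

Step 1: midpoint = (7.000000 + 8.000000)/2 = 7.500000
  f(7.500000) = -51.125000
  f(mid) < 0, so root is in [7.500000, 8.000000]

Step 2: midpoint = (7.500000 + 8.000000)/2 = 7.750000
  f(7.750000) = -7.515625
  f(mid) < 0, so root is in [7.750000, 8.000000]

Step 3: midpoint = (7.750000 + 8.000000)/2 = 7.875000
  f(7.875000) = 15.373047
  f(mid) > 0, so root is in [7.750000, 7.875000]

Step 4: midpoint = (7.750000 + 7.875000)/2 = 7.812500
  f(7.812500) = 3.837158
  f(mid) > 0, so root is in [7.750000, 7.812500]

Step 5: midpoint = (7.750000 + 7.812500)/2 = 7.781250
  f(7.781250) = -1.862030
  f(mid) < 0, so root is in [7.781250, 7.812500]

midpoint = 7.781250


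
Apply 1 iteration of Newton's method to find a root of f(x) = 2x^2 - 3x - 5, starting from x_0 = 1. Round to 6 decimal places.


Newton's method: x_(n+1) = x_n - f(x_n)/f'(x_n)
f(x) = 2x^2 - 3x - 5
f'(x) = 4x - 3

Iteration 1:
  f(1.000000) = -6.000000
  f'(1.000000) = 1.000000
  x_1 = 1.000000 - (-6.000000)/(1.000000) = 7.000000

x_1 = 7.000000


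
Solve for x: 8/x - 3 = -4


Subtract -3 from both sides: 8/x = -1
Multiply both sides by x: 8 = -1 * x
Divide by -1: x = -8

x = -8


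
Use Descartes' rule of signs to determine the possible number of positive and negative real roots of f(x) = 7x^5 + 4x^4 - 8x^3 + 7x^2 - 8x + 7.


Descartes' rule of signs:

For positive roots, count sign changes in f(x) = 7x^5 + 4x^4 - 8x^3 + 7x^2 - 8x + 7:
Signs of coefficients: +, +, -, +, -, +
Number of sign changes: 4
Possible positive real roots: 4, 2, 0

For negative roots, examine f(-x) = -7x^5 + 4x^4 + 8x^3 + 7x^2 + 8x + 7:
Signs of coefficients: -, +, +, +, +, +
Number of sign changes: 1
Possible negative real roots: 1

Positive roots: 4 or 2 or 0; Negative roots: 1


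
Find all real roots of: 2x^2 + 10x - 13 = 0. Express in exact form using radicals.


Using the quadratic formula: x = (-b ± sqrt(b^2 - 4ac)) / (2a)
Here a = 2, b = 10, c = -13
Discriminant = b^2 - 4ac = 10^2 - 4(2)(-13) = 100 + 104 = 204
Since discriminant = 204 > 0, there are two real roots.
x = (-10 ± 2*sqrt(51)) / 4
Simplifying: x = (-5 ± sqrt(51)) / 2
Numerically: x ≈ 1.0707 or x ≈ -6.0707

x = (-5 + sqrt(51)) / 2 or x = (-5 - sqrt(51)) / 2


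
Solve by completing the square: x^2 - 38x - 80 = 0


Start: x^2 - 38x - 80 = 0
Move constant: x^2 - 38x = 80
Half of -38 is -19, squared is 361
Add 361 to both sides: x^2 - 38x + 361 = 441
(x - 19)^2 = 441
x - 19 = ±21
x = 19 + 21 = 40 or x = 19 - 21 = -2

x = -2, x = 40


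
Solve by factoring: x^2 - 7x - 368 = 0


We need two numbers that multiply to -368 and add to -7.
Those numbers are -23 and 16 (since (-23) * 16 = -368 and (-23) + 16 = -7).
So x^2 - 7x - 368 = (x - 23)(x + 16) = 0
Setting each factor to zero: x = 23 or x = -16

x = -16, x = 23


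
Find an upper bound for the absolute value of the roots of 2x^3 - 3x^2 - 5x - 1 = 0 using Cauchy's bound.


Cauchy's bound: all roots r satisfy |r| <= 1 + max(|a_i/a_n|) for i = 0,...,n-1
where a_n is the leading coefficient.

Coefficients: [2, -3, -5, -1]
Leading coefficient a_n = 2
Ratios |a_i/a_n|: 3/2, 5/2, 1/2
Maximum ratio: 5/2
Cauchy's bound: |r| <= 1 + 5/2 = 7/2

Upper bound = 7/2


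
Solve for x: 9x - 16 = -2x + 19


Starting with: 9x - 16 = -2x + 19
Move all x terms to left: (9 + 2)x = 19 + 16
Simplify: 11x = 35
Divide both sides by 11: x = 35/11

x = 35/11


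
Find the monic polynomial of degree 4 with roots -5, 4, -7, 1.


A monic polynomial with roots -5, 4, -7, 1 is:
p(x) = (x + 5)(x - 4)(x + 7)(x - 1)
After multiplying by (x + 5): x + 5
After multiplying by (x - 4): x^2 + x - 20
After multiplying by (x + 7): x^3 + 8x^2 - 13x - 140
After multiplying by (x - 1): x^4 + 7x^3 - 21x^2 - 127x + 140

x^4 + 7x^3 - 21x^2 - 127x + 140


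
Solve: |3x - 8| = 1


An absolute value equation |expr| = 1 gives two cases:
Case 1: 3x - 8 = 1
  3x = 9, so x = 3
Case 2: 3x - 8 = -1
  3x = 7, so x = 7/3

x = 7/3, x = 3


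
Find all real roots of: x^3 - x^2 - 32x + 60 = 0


Let p(x) = x^3 - x^2 - 32x + 60. By the rational root theorem (leading coefficient 1), any rational root is an integer divisor of 60: try ±1, ±2, ... in turn.
Test x = 1: value = 28 ≠ 0.
Test x = -1: value = 90 ≠ 0.
Test x = 2: value = 0 ✓, so (x - 2) is a factor.
Synthetic division by (x - 2): bring down 1; 1(2) - 1 = 1; 1(2) - 32 = -30; (-30)(2) + 60 = 0 → quotient x^2 + x - 30, remainder 0.
Solve the quadratic x^2 + x - 30 = 0: discriminant = 1^2 - 4(1)(-30) = 1 + 120 = 121.
sqrt(121) = 11, so x = (-1 ± 11)/2: x = 5 or x = -6.

x = -6, x = 2, x = 5


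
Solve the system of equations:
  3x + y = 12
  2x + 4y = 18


Using Cramer's rule:
Determinant D = (3)(4) - (2)(1) = 12 - 2 = 10
Dx = (12)(4) - (18)(1) = 48 - 18 = 30
Dy = (3)(18) - (2)(12) = 54 - 24 = 30
x = Dx/D = 30/10 = 3
y = Dy/D = 30/10 = 3

x = 3, y = 3


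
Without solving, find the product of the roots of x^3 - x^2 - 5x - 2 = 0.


By Vieta's formulas for x^3 + bx^2 + cx + d = 0:
  r1 + r2 + r3 = -b/a = 1
  r1*r2 + r1*r3 + r2*r3 = c/a = -5
  r1*r2*r3 = -d/a = 2


Product = 2


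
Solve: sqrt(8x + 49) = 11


Square both sides: 8x + 49 = 11^2 = 121
8x = 121 - 49 = 72
x = 9
Check: sqrt(8*9 + 49) = sqrt(121) = 11 ✓

x = 9


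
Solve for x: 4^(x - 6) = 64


Express both sides with the same base.
64 = 4^3
Since the bases match, equate exponents: x - 6 = 3
So x = 3 - (-6) = 9

x = 9


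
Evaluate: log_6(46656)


We need the exponent such that 6^? = 46656
6^6 = 46656
Therefore log_6(46656) = 6

6


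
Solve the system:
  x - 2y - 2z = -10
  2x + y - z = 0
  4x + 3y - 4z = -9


Using Cramer's rule. Expand each determinant along the first row.
D  = 1*[1*(-4) - (-1)*3] - (-2)*[2*(-4) - (-1)*4] + (-2)*[2*3 - 1*4]
  = 1*(-1) - (-2)*(-4) + (-2)*(2) = -13
Dx = (-10)*[1*(-4) - (-1)*3] - (-2)*[0*(-4) - (-1)*(-9)] + (-2)*[0*3 - 1*(-9)]
  = (-10)*(-1) - (-2)*(-9) + (-2)*(9) = -26
Dy = 1*[0*(-4) - (-1)*(-9)] - (-10)*[2*(-4) - (-1)*4] + (-2)*[2*(-9) - 0*4]
  = 1*(-9) - (-10)*(-4) + (-2)*(-18) = -13
Dz = 1*[1*(-9) - 0*3] - (-2)*[2*(-9) - 0*4] + (-10)*[2*3 - 1*4]
  = 1*(-9) - (-2)*(-18) + (-10)*(2) = -65
x = Dx/D = -26/-13 = 2, y = Dy/D = -13/-13 = 1, z = Dz/D = -65/-13 = 5
Check eq1: (1)(2) + (-2)(1) + (-2)(5) = -10 = -10 ✓
Check eq2: (2)(2) + (1)(1) + (-1)(5) = 0 = 0 ✓
Check eq3: (4)(2) + (3)(1) + (-4)(5) = -9 = -9 ✓

x = 2, y = 1, z = 5


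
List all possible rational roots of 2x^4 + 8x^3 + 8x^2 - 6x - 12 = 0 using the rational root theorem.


Rational root theorem: possible roots are ±p/q where:
  p divides the constant term (-12): p ∈ {1, 2, 3, 4, 6, 12}
  q divides the leading coefficient (2): q ∈ {1, 2}

All possible rational roots: -12, -6, -4, -3, -2, -3/2, -1, -1/2, 1/2, 1, 3/2, 2, 3, 4, 6, 12

-12, -6, -4, -3, -2, -3/2, -1, -1/2, 1/2, 1, 3/2, 2, 3, 4, 6, 12


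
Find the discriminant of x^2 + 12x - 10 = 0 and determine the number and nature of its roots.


For ax^2 + bx + c = 0, discriminant D = b^2 - 4ac
Here a = 1, b = 12, c = -10
D = (12)^2 - 4(1)(-10) = 144 + 40 = 184

D = 184 > 0 but not a perfect square
The equation has 2 distinct real irrational roots.

Discriminant = 184, 2 distinct real irrational roots


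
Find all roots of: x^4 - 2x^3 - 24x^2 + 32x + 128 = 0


Let p(x) = x^4 - 2x^3 - 24x^2 + 32x + 128. By the rational root theorem (leading coefficient 1), any rational root is an integer divisor of 128: try ±1, ±2, ... in turn.
Test x = 1: value = 135 ≠ 0.
Test x = -1: value = 75 ≠ 0.
Test x = 2: value = 96 ≠ 0.
Test x = -2: value = 0 ✓, so (x + 2) is a factor.
Synthetic division by (x + 2): bring down 1; 1(-2) - 2 = -4; (-4)(-2) - 24 = -16; (-16)(-2) + 32 = 64; 64(-2) + 128 = 0 → quotient x^3 - 4x^2 - 16x + 64, remainder 0.
Continue with the quotient x^3 - 4x^2 - 16x + 64 (candidates must divide 64; re-test x = -2 first in case it repeats).
Test x = -2: value = 72 ≠ 0.
Test x = 4: value = 0 ✓, so (x - 4) is a factor.
Synthetic division by (x - 4): bring down 1; 1(4) - 4 = 0; 0(4) - 16 = -16; (-16)(4) + 64 = 0 → quotient x^2 - 16, remainder 0.
Solve the quadratic x^2 - 16 = 0: discriminant = 0^2 - 4(1)(-16) = 0 + 64 = 64.
sqrt(64) = 8, so x = (0 ± 8)/2: x = 4 or x = -4.
Collecting all roots found:

x = -4, x = -2, x = 4 (multiplicity 2)


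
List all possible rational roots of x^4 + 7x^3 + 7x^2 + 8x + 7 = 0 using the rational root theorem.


Rational root theorem: possible roots are ±p/q where:
  p divides the constant term (7): p ∈ {1, 7}
  q divides the leading coefficient (1): q ∈ {1}

All possible rational roots: -7, -1, 1, 7

-7, -1, 1, 7


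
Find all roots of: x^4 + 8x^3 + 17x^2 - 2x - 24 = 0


Let p(x) = x^4 + 8x^3 + 17x^2 - 2x - 24. By the rational root theorem (leading coefficient 1), any rational root is an integer divisor of 24: try ±1, ±2, ... in turn.
Test x = 1: value = 0 ✓, so (x - 1) is a factor.
Synthetic division by (x - 1): bring down 1; 1(1) + 8 = 9; 9(1) + 17 = 26; 26(1) - 2 = 24; 24(1) - 24 = 0 → quotient x^3 + 9x^2 + 26x + 24, remainder 0.
Continue with the quotient x^3 + 9x^2 + 26x + 24 (candidates must divide 24; re-test x = 1 first in case it repeats).
Test x = 1: value = 60 ≠ 0.
Test x = -1: value = 6 ≠ 0.
Test x = 2: value = 120 ≠ 0.
Test x = -2: value = 0 ✓, so (x + 2) is a factor.
Synthetic division by (x + 2): bring down 1; 1(-2) + 9 = 7; 7(-2) + 26 = 12; 12(-2) + 24 = 0 → quotient x^2 + 7x + 12, remainder 0.
Solve the quadratic x^2 + 7x + 12 = 0: discriminant = 7^2 - 4(1)(12) = 49 - 48 = 1.
sqrt(1) = 1, so x = (-7 ± 1)/2: x = -3 or x = -4.
Collecting all roots found:

x = -4, x = -3, x = -2, x = 1


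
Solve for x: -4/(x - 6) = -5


Multiply both sides by (x - 6): -4 = -5(x - 6)
Distribute: -4 = -5x + 30
-5x = -4 - 30 = -34
x = 34/5

x = 34/5


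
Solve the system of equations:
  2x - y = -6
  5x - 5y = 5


Using Cramer's rule:
Determinant D = (2)(-5) - (5)(-1) = -10 + 5 = -5
Dx = (-6)(-5) - (5)(-1) = 30 + 5 = 35
Dy = (2)(5) - (5)(-6) = 10 + 30 = 40
x = Dx/D = 35/-5 = -7
y = Dy/D = 40/-5 = -8

x = -7, y = -8


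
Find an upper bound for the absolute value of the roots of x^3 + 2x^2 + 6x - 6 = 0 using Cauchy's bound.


Cauchy's bound: all roots r satisfy |r| <= 1 + max(|a_i/a_n|) for i = 0,...,n-1
where a_n is the leading coefficient.

Coefficients: [1, 2, 6, -6]
Leading coefficient a_n = 1
Ratios |a_i/a_n|: 2, 6, 6
Maximum ratio: 6
Cauchy's bound: |r| <= 1 + 6 = 7

Upper bound = 7


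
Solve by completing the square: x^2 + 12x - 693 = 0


Start: x^2 + 12x - 693 = 0
Move constant: x^2 + 12x = 693
Half of 12 is 6, squared is 36
Add 36 to both sides: x^2 + 12x + 36 = 729
(x + 6)^2 = 729
x + 6 = ±27
x = -6 + 27 = 21 or x = -6 - 27 = -33

x = -33, x = 21


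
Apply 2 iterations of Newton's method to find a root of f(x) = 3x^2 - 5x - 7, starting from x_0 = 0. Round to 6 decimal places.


Newton's method: x_(n+1) = x_n - f(x_n)/f'(x_n)
f(x) = 3x^2 - 5x - 7
f'(x) = 6x - 5

Iteration 1:
  f(0.000000) = -7.000000
  f'(0.000000) = -5.000000
  x_1 = 0.000000 - (-7.000000)/(-5.000000) = -1.400000

Iteration 2:
  f(-1.400000) = 5.880000
  f'(-1.400000) = -13.400000
  x_2 = -1.400000 - (5.880000)/(-13.400000) = -0.961194

x_2 = -0.961194


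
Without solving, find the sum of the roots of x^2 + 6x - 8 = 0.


By Vieta's formulas for ax^2 + bx + c = 0:
  Sum of roots = -b/a
  Product of roots = c/a

Here a = 1, b = 6, c = -8
Sum = -(6)/1 = -6
Product = -8/1 = -8

Sum = -6


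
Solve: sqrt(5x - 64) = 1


Square both sides: 5x - 64 = 1^2 = 1
5x = 1 + 64 = 65
x = 13
Check: sqrt(5*13 - 64) = sqrt(1) = 1 ✓

x = 13


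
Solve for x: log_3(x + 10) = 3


Convert to exponential form: x + 10 = 3^3 = 27
x = 27 - 10 = 17
Check: log_3(17 + 10) = log_3(27) = log_3(27) = 3 ✓

x = 17


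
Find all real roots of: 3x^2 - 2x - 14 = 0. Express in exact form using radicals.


Using the quadratic formula: x = (-b ± sqrt(b^2 - 4ac)) / (2a)
Here a = 3, b = -2, c = -14
Discriminant = b^2 - 4ac = (-2)^2 - 4(3)(-14) = 4 + 168 = 172
Since discriminant = 172 > 0, there are two real roots.
x = (2 ± 2*sqrt(43)) / 6
Simplifying: x = (1 ± sqrt(43)) / 3
Numerically: x ≈ 2.5191 or x ≈ -1.8525

x = (1 + sqrt(43)) / 3 or x = (1 - sqrt(43)) / 3


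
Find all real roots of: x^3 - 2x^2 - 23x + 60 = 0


Let p(x) = x^3 - 2x^2 - 23x + 60. By the rational root theorem (leading coefficient 1), any rational root is an integer divisor of 60: try ±1, ±2, ... in turn.
Test x = 1: value = 36 ≠ 0.
Test x = -1: value = 80 ≠ 0.
Test x = 2: value = 14 ≠ 0.
Test x = -2: value = 90 ≠ 0.
Test x = 3: value = 0 ✓, so (x - 3) is a factor.
Synthetic division by (x - 3): bring down 1; 1(3) - 2 = 1; 1(3) - 23 = -20; (-20)(3) + 60 = 0 → quotient x^2 + x - 20, remainder 0.
Solve the quadratic x^2 + x - 20 = 0: discriminant = 1^2 - 4(1)(-20) = 1 + 80 = 81.
sqrt(81) = 9, so x = (-1 ± 9)/2: x = 4 or x = -5.

x = -5, x = 3, x = 4


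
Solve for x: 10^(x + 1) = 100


Express both sides with the same base.
100 = 10^2
Since the bases match, equate exponents: x + 1 = 2
So x = 2 - (1) = 1

x = 1


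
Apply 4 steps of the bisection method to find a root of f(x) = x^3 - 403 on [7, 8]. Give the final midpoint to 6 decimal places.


f(x) = x^3 - 403
f(7) = -60 < 0
f(8) = 109 > 0

Step 1: midpoint = (7.000000 + 8.000000)/2 = 7.500000
  f(7.500000) = 18.875000
  f(mid) > 0, so root is in [7.000000, 7.500000]

Step 2: midpoint = (7.000000 + 7.500000)/2 = 7.250000
  f(7.250000) = -21.921875
  f(mid) < 0, so root is in [7.250000, 7.500000]

Step 3: midpoint = (7.250000 + 7.500000)/2 = 7.375000
  f(7.375000) = -1.869141
  f(mid) < 0, so root is in [7.375000, 7.500000]

Step 4: midpoint = (7.375000 + 7.500000)/2 = 7.437500
  f(7.437500) = 8.415771
  f(mid) > 0, so root is in [7.375000, 7.437500]

midpoint = 7.437500


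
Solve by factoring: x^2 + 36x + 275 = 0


We need two numbers that multiply to 275 and add to 36.
Those numbers are 25 and 11 (since 25 * 11 = 275 and 25 + 11 = 36).
So x^2 + 36x + 275 = (x + 25)(x + 11) = 0
Setting each factor to zero: x = -25 or x = -11

x = -25, x = -11


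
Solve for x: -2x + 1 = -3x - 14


Starting with: -2x + 1 = -3x - 14
Move all x terms to left: (-2 + 3)x = -14 - 1
Simplify: x = -15
Divide both sides by 1: x = -15

x = -15


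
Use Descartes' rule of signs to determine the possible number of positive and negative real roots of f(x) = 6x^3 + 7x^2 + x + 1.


Descartes' rule of signs:

For positive roots, count sign changes in f(x) = 6x^3 + 7x^2 + x + 1:
Signs of coefficients: +, +, +, +
Number of sign changes: 0
Possible positive real roots: 0

For negative roots, examine f(-x) = -6x^3 + 7x^2 - x + 1:
Signs of coefficients: -, +, -, +
Number of sign changes: 3
Possible negative real roots: 3, 1

Positive roots: 0; Negative roots: 3 or 1


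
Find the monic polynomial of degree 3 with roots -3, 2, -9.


A monic polynomial with roots -3, 2, -9 is:
p(x) = (x + 3)(x - 2)(x + 9)
After multiplying by (x + 3): x + 3
After multiplying by (x - 2): x^2 + x - 6
After multiplying by (x + 9): x^3 + 10x^2 + 3x - 54

x^3 + 10x^2 + 3x - 54


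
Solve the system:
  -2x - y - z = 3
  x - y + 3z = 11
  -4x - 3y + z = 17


Using Cramer's rule. Expand each determinant along the first row.
D  = (-2)*[(-1)*1 - 3*(-3)] - (-1)*[1*1 - 3*(-4)] + (-1)*[1*(-3) - (-1)*(-4)]
  = (-2)*(8) - (-1)*(13) + (-1)*(-7) = 4
Dx = 3*[(-1)*1 - 3*(-3)] - (-1)*[11*1 - 3*17] + (-1)*[11*(-3) - (-1)*17]
  = 3*(8) - (-1)*(-40) + (-1)*(-16) = 0
Dy = (-2)*[11*1 - 3*17] - 3*[1*1 - 3*(-4)] + (-1)*[1*17 - 11*(-4)]
  = (-2)*(-40) - 3*(13) + (-1)*(61) = -20
Dz = (-2)*[(-1)*17 - 11*(-3)] - (-1)*[1*17 - 11*(-4)] + 3*[1*(-3) - (-1)*(-4)]
  = (-2)*(16) - (-1)*(61) + 3*(-7) = 8
x = Dx/D = 0/4 = 0, y = Dy/D = -20/4 = -5, z = Dz/D = 8/4 = 2
Check eq1: (-2)(0) + (-1)(-5) + (-1)(2) = 3 = 3 ✓
Check eq2: (1)(0) + (-1)(-5) + (3)(2) = 11 = 11 ✓
Check eq3: (-4)(0) + (-3)(-5) + (1)(2) = 17 = 17 ✓

x = 0, y = -5, z = 2


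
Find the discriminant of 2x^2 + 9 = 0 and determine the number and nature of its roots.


For ax^2 + bx + c = 0, discriminant D = b^2 - 4ac
Here a = 2, b = 0, c = 9
D = (0)^2 - 4(2)(9) = 0 - 72 = -72

D = -72 < 0
The equation has no real roots (2 complex conjugate roots).

Discriminant = -72, no real roots (2 complex conjugate roots)


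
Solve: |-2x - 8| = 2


An absolute value equation |expr| = 2 gives two cases:
Case 1: -2x - 8 = 2
  -2x = 10, so x = -5
Case 2: -2x - 8 = -2
  -2x = 6, so x = -3

x = -5, x = -3


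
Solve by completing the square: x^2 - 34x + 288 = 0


Start: x^2 - 34x + 288 = 0
Move constant: x^2 - 34x = -288
Half of -34 is -17, squared is 289
Add 289 to both sides: x^2 - 34x + 289 = 1
(x - 17)^2 = 1
x - 17 = ±1
x = 17 + 1 = 18 or x = 17 - 1 = 16

x = 16, x = 18


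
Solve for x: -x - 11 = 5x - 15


Starting with: -x - 11 = 5x - 15
Move all x terms to left: (-1 - 5)x = -15 + 11
Simplify: -6x = -4
Divide both sides by -6: x = 2/3

x = 2/3


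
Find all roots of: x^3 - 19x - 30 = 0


Let p(x) = x^3 - 19x - 30. By the rational root theorem (leading coefficient 1), any rational root is an integer divisor of 30: try ±1, ±2, ... in turn.
Test x = 1: value = -48 ≠ 0.
Test x = -1: value = -12 ≠ 0.
Test x = 2: value = -60 ≠ 0.
Test x = -2: value = 0 ✓, so (x + 2) is a factor.
Synthetic division by (x + 2): bring down 1; 1(-2) + 0 = -2; (-2)(-2) - 19 = -15; (-15)(-2) - 30 = 0 → quotient x^2 - 2x - 15, remainder 0.
Solve the quadratic x^2 - 2x - 15 = 0: discriminant = (-2)^2 - 4(1)(-15) = 4 + 60 = 64.
sqrt(64) = 8, so x = (2 ± 8)/2: x = 5 or x = -3.
Collecting all roots found:

x = -3, x = -2, x = 5


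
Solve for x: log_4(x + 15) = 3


Convert to exponential form: x + 15 = 4^3 = 64
x = 64 - 15 = 49
Check: log_4(49 + 15) = log_4(64) = log_4(64) = 3 ✓

x = 49


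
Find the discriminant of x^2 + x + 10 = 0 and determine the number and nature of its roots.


For ax^2 + bx + c = 0, discriminant D = b^2 - 4ac
Here a = 1, b = 1, c = 10
D = (1)^2 - 4(1)(10) = 1 - 40 = -39

D = -39 < 0
The equation has no real roots (2 complex conjugate roots).

Discriminant = -39, no real roots (2 complex conjugate roots)


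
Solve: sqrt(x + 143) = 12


Square both sides: x + 143 = 12^2 = 144
x = 144 - 143 = 1
x = 1
Check: sqrt(1*1 + 143) = sqrt(144) = 12 ✓

x = 1


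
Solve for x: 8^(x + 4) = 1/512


Express both sides with the same base.
1/512 = 8^(-3)
Since the bases match, equate exponents: x + 4 = -3
So x = -3 - (4) = -7

x = -7


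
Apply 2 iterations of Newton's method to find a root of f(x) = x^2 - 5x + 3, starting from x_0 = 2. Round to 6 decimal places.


Newton's method: x_(n+1) = x_n - f(x_n)/f'(x_n)
f(x) = x^2 - 5x + 3
f'(x) = 2x - 5

Iteration 1:
  f(2.000000) = -3.000000
  f'(2.000000) = -1.000000
  x_1 = 2.000000 - (-3.000000)/(-1.000000) = -1.000000

Iteration 2:
  f(-1.000000) = 9.000000
  f'(-1.000000) = -7.000000
  x_2 = -1.000000 - (9.000000)/(-7.000000) = 0.285714

x_2 = 0.285714


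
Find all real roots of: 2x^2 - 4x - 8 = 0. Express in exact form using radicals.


Using the quadratic formula: x = (-b ± sqrt(b^2 - 4ac)) / (2a)
Here a = 2, b = -4, c = -8
Discriminant = b^2 - 4ac = (-4)^2 - 4(2)(-8) = 16 + 64 = 80
Since discriminant = 80 > 0, there are two real roots.
x = (4 ± 4*sqrt(5)) / 4
Simplifying: x = 1 ± sqrt(5)
Numerically: x ≈ 3.2361 or x ≈ -1.2361

x = 1 + sqrt(5) or x = 1 - sqrt(5)


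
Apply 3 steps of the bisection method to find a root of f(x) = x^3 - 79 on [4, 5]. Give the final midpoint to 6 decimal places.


f(x) = x^3 - 79
f(4) = -15 < 0
f(5) = 46 > 0

Step 1: midpoint = (4.000000 + 5.000000)/2 = 4.500000
  f(4.500000) = 12.125000
  f(mid) > 0, so root is in [4.000000, 4.500000]

Step 2: midpoint = (4.000000 + 4.500000)/2 = 4.250000
  f(4.250000) = -2.234375
  f(mid) < 0, so root is in [4.250000, 4.500000]

Step 3: midpoint = (4.250000 + 4.500000)/2 = 4.375000
  f(4.375000) = 4.740234
  f(mid) > 0, so root is in [4.250000, 4.375000]

midpoint = 4.375000


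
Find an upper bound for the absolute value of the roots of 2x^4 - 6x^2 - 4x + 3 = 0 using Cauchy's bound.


Cauchy's bound: all roots r satisfy |r| <= 1 + max(|a_i/a_n|) for i = 0,...,n-1
where a_n is the leading coefficient.

Coefficients: [2, 0, -6, -4, 3]
Leading coefficient a_n = 2
Ratios |a_i/a_n|: 0, 3, 2, 3/2
Maximum ratio: 3
Cauchy's bound: |r| <= 1 + 3 = 4

Upper bound = 4


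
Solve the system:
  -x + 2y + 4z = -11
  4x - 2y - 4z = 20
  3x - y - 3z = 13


Using Cramer's rule. Expand each determinant along the first row.
D  = (-1)*[(-2)*(-3) - (-4)*(-1)] - 2*[4*(-3) - (-4)*3] + 4*[4*(-1) - (-2)*3]
  = (-1)*(2) - 2*(0) + 4*(2) = 6
Dx = (-11)*[(-2)*(-3) - (-4)*(-1)] - 2*[20*(-3) - (-4)*13] + 4*[20*(-1) - (-2)*13]
  = (-11)*(2) - 2*(-8) + 4*(6) = 18
Dy = (-1)*[20*(-3) - (-4)*13] - (-11)*[4*(-3) - (-4)*3] + 4*[4*13 - 20*3]
  = (-1)*(-8) - (-11)*(0) + 4*(-8) = -24
Dz = (-1)*[(-2)*13 - 20*(-1)] - 2*[4*13 - 20*3] + (-11)*[4*(-1) - (-2)*3]
  = (-1)*(-6) - 2*(-8) + (-11)*(2) = 0
x = Dx/D = 18/6 = 3, y = Dy/D = -24/6 = -4, z = Dz/D = 0/6 = 0
Check eq1: (-1)(3) + (2)(-4) + (4)(0) = -11 = -11 ✓
Check eq2: (4)(3) + (-2)(-4) + (-4)(0) = 20 = 20 ✓
Check eq3: (3)(3) + (-1)(-4) + (-3)(0) = 13 = 13 ✓

x = 3, y = -4, z = 0


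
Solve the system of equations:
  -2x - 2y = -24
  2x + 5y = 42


Using Cramer's rule:
Determinant D = (-2)(5) - (2)(-2) = -10 + 4 = -6
Dx = (-24)(5) - (42)(-2) = -120 + 84 = -36
Dy = (-2)(42) - (2)(-24) = -84 + 48 = -36
x = Dx/D = -36/-6 = 6
y = Dy/D = -36/-6 = 6

x = 6, y = 6


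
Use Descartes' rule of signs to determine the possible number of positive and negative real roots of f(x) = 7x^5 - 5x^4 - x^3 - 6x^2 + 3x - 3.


Descartes' rule of signs:

For positive roots, count sign changes in f(x) = 7x^5 - 5x^4 - x^3 - 6x^2 + 3x - 3:
Signs of coefficients: +, -, -, -, +, -
Number of sign changes: 3
Possible positive real roots: 3, 1

For negative roots, examine f(-x) = -7x^5 - 5x^4 + x^3 - 6x^2 - 3x - 3:
Signs of coefficients: -, -, +, -, -, -
Number of sign changes: 2
Possible negative real roots: 2, 0

Positive roots: 3 or 1; Negative roots: 2 or 0


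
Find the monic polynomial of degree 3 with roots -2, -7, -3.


A monic polynomial with roots -2, -7, -3 is:
p(x) = (x + 2)(x + 7)(x + 3)
After multiplying by (x + 2): x + 2
After multiplying by (x + 7): x^2 + 9x + 14
After multiplying by (x + 3): x^3 + 12x^2 + 41x + 42

x^3 + 12x^2 + 41x + 42


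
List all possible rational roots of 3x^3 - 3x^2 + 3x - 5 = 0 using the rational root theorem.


Rational root theorem: possible roots are ±p/q where:
  p divides the constant term (-5): p ∈ {1, 5}
  q divides the leading coefficient (3): q ∈ {1, 3}

All possible rational roots: -5, -5/3, -1, -1/3, 1/3, 1, 5/3, 5

-5, -5/3, -1, -1/3, 1/3, 1, 5/3, 5


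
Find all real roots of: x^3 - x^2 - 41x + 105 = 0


Let p(x) = x^3 - x^2 - 41x + 105. By the rational root theorem (leading coefficient 1), any rational root is an integer divisor of 105: try ±1, ±2, ... in turn.
Test x = 1: value = 64 ≠ 0.
Test x = -1: value = 144 ≠ 0.
Test x = 3: value = 0 ✓, so (x - 3) is a factor.
Synthetic division by (x - 3): bring down 1; 1(3) - 1 = 2; 2(3) - 41 = -35; (-35)(3) + 105 = 0 → quotient x^2 + 2x - 35, remainder 0.
Solve the quadratic x^2 + 2x - 35 = 0: discriminant = 2^2 - 4(1)(-35) = 4 + 140 = 144.
sqrt(144) = 12, so x = (-2 ± 12)/2: x = 5 or x = -7.

x = -7, x = 3, x = 5


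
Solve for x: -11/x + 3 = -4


Subtract 3 from both sides: -11/x = -7
Multiply both sides by x: -11 = -7 * x
Divide by -7: x = 11/7

x = 11/7


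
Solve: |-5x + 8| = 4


An absolute value equation |expr| = 4 gives two cases:
Case 1: -5x + 8 = 4
  -5x = -4, so x = 4/5
Case 2: -5x + 8 = -4
  -5x = -12, so x = 12/5

x = 4/5, x = 12/5


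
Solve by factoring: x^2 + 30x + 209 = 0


We need two numbers that multiply to 209 and add to 30.
Those numbers are 11 and 19 (since 11 * 19 = 209 and 11 + 19 = 30).
So x^2 + 30x + 209 = (x + 11)(x + 19) = 0
Setting each factor to zero: x = -11 or x = -19

x = -19, x = -11


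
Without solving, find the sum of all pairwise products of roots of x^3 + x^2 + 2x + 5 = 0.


By Vieta's formulas for x^3 + bx^2 + cx + d = 0:
  r1 + r2 + r3 = -b/a = -1
  r1*r2 + r1*r3 + r2*r3 = c/a = 2
  r1*r2*r3 = -d/a = -5


Sum of pairwise products = 2


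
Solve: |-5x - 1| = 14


An absolute value equation |expr| = 14 gives two cases:
Case 1: -5x - 1 = 14
  -5x = 15, so x = -3
Case 2: -5x - 1 = -14
  -5x = -13, so x = 13/5

x = -3, x = 13/5


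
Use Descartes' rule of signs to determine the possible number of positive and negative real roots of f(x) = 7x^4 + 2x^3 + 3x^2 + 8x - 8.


Descartes' rule of signs:

For positive roots, count sign changes in f(x) = 7x^4 + 2x^3 + 3x^2 + 8x - 8:
Signs of coefficients: +, +, +, +, -
Number of sign changes: 1
Possible positive real roots: 1

For negative roots, examine f(-x) = 7x^4 - 2x^3 + 3x^2 - 8x - 8:
Signs of coefficients: +, -, +, -, -
Number of sign changes: 3
Possible negative real roots: 3, 1

Positive roots: 1; Negative roots: 3 or 1


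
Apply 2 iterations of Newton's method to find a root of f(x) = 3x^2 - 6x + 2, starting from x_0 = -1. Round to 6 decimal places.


Newton's method: x_(n+1) = x_n - f(x_n)/f'(x_n)
f(x) = 3x^2 - 6x + 2
f'(x) = 6x - 6

Iteration 1:
  f(-1.000000) = 11.000000
  f'(-1.000000) = -12.000000
  x_1 = -1.000000 - (11.000000)/(-12.000000) = -0.083333

Iteration 2:
  f(-0.083333) = 2.520833
  f'(-0.083333) = -6.500000
  x_2 = -0.083333 - (2.520833)/(-6.500000) = 0.304487

x_2 = 0.304487


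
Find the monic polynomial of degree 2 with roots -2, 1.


A monic polynomial with roots -2, 1 is:
p(x) = (x + 2)(x - 1)
After multiplying by (x + 2): x + 2
After multiplying by (x - 1): x^2 + x - 2

x^2 + x - 2


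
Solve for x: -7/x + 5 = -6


Subtract 5 from both sides: -7/x = -11
Multiply both sides by x: -7 = -11 * x
Divide by -11: x = 7/11

x = 7/11


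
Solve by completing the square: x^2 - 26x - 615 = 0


Start: x^2 - 26x - 615 = 0
Move constant: x^2 - 26x = 615
Half of -26 is -13, squared is 169
Add 169 to both sides: x^2 - 26x + 169 = 784
(x - 13)^2 = 784
x - 13 = ±28
x = 13 + 28 = 41 or x = 13 - 28 = -15

x = -15, x = 41


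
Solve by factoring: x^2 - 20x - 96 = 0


We need two numbers that multiply to -96 and add to -20.
Those numbers are 4 and -24 (since 4 * (-24) = -96 and 4 + (-24) = -20).
So x^2 - 20x - 96 = (x + 4)(x - 24) = 0
Setting each factor to zero: x = -4 or x = 24

x = -4, x = 24


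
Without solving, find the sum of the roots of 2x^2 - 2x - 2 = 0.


By Vieta's formulas for ax^2 + bx + c = 0:
  Sum of roots = -b/a
  Product of roots = c/a

Here a = 2, b = -2, c = -2
Sum = -(-2)/2 = 1
Product = -2/2 = -1

Sum = 1


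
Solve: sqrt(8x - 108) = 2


Square both sides: 8x - 108 = 2^2 = 4
8x = 4 + 108 = 112
x = 14
Check: sqrt(8*14 - 108) = sqrt(4) = 2 ✓

x = 14


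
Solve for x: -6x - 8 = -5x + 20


Starting with: -6x - 8 = -5x + 20
Move all x terms to left: (-6 + 5)x = 20 + 8
Simplify: -x = 28
Divide both sides by -1: x = -28

x = -28


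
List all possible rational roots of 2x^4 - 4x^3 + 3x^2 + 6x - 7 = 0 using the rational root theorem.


Rational root theorem: possible roots are ±p/q where:
  p divides the constant term (-7): p ∈ {1, 7}
  q divides the leading coefficient (2): q ∈ {1, 2}

All possible rational roots: -7, -7/2, -1, -1/2, 1/2, 1, 7/2, 7

-7, -7/2, -1, -1/2, 1/2, 1, 7/2, 7


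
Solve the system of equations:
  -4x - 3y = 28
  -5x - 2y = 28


Using Cramer's rule:
Determinant D = (-4)(-2) - (-5)(-3) = 8 - 15 = -7
Dx = (28)(-2) - (28)(-3) = -56 + 84 = 28
Dy = (-4)(28) - (-5)(28) = -112 + 140 = 28
x = Dx/D = 28/-7 = -4
y = Dy/D = 28/-7 = -4

x = -4, y = -4


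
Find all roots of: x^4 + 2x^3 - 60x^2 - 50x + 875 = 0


Let p(x) = x^4 + 2x^3 - 60x^2 - 50x + 875. By the rational root theorem (leading coefficient 1), any rational root is an integer divisor of 875: try ±1, ±2, ... in turn.
Test x = 1: value = 768 ≠ 0.
Test x = -1: value = 864 ≠ 0.
Test x = 5: value = 0 ✓, so (x - 5) is a factor.
Synthetic division by (x - 5): bring down 1; 1(5) + 2 = 7; 7(5) - 60 = -25; (-25)(5) - 50 = -175; (-175)(5) + 875 = 0 → quotient x^3 + 7x^2 - 25x - 175, remainder 0.
Continue with the quotient x^3 + 7x^2 - 25x - 175 (candidates must divide 175; re-test x = 5 first in case it repeats).
Test x = 5: value = 0 ✓, so (x - 5) is a factor.
Synthetic division by (x - 5): bring down 1; 1(5) + 7 = 12; 12(5) - 25 = 35; 35(5) - 175 = 0 → quotient x^2 + 12x + 35, remainder 0.
Solve the quadratic x^2 + 12x + 35 = 0: discriminant = 12^2 - 4(1)(35) = 144 - 140 = 4.
sqrt(4) = 2, so x = (-12 ± 2)/2: x = -5 or x = -7.
Collecting all roots found:

x = -7, x = -5, x = 5 (multiplicity 2)


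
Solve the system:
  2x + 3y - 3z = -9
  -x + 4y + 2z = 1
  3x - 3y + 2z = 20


Using Cramer's rule. Expand each determinant along the first row.
D  = 2*[4*2 - 2*(-3)] - 3*[(-1)*2 - 2*3] + (-3)*[(-1)*(-3) - 4*3]
  = 2*(14) - 3*(-8) + (-3)*(-9) = 79
Dx = (-9)*[4*2 - 2*(-3)] - 3*[1*2 - 2*20] + (-3)*[1*(-3) - 4*20]
  = (-9)*(14) - 3*(-38) + (-3)*(-83) = 237
Dy = 2*[1*2 - 2*20] - (-9)*[(-1)*2 - 2*3] + (-3)*[(-1)*20 - 1*3]
  = 2*(-38) - (-9)*(-8) + (-3)*(-23) = -79
Dz = 2*[4*20 - 1*(-3)] - 3*[(-1)*20 - 1*3] + (-9)*[(-1)*(-3) - 4*3]
  = 2*(83) - 3*(-23) + (-9)*(-9) = 316
x = Dx/D = 237/79 = 3, y = Dy/D = -79/79 = -1, z = Dz/D = 316/79 = 4
Check eq1: (2)(3) + (3)(-1) + (-3)(4) = -9 = -9 ✓
Check eq2: (-1)(3) + (4)(-1) + (2)(4) = 1 = 1 ✓
Check eq3: (3)(3) + (-3)(-1) + (2)(4) = 20 = 20 ✓

x = 3, y = -1, z = 4


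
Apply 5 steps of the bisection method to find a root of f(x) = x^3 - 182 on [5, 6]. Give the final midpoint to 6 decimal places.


f(x) = x^3 - 182
f(5) = -57 < 0
f(6) = 34 > 0

Step 1: midpoint = (5.000000 + 6.000000)/2 = 5.500000
  f(5.500000) = -15.625000
  f(mid) < 0, so root is in [5.500000, 6.000000]

Step 2: midpoint = (5.500000 + 6.000000)/2 = 5.750000
  f(5.750000) = 8.109375
  f(mid) > 0, so root is in [5.500000, 5.750000]

Step 3: midpoint = (5.500000 + 5.750000)/2 = 5.625000
  f(5.625000) = -4.021484
  f(mid) < 0, so root is in [5.625000, 5.750000]

Step 4: midpoint = (5.625000 + 5.750000)/2 = 5.687500
  f(5.687500) = 1.977295
  f(mid) > 0, so root is in [5.625000, 5.687500]

Step 5: midpoint = (5.625000 + 5.687500)/2 = 5.656250
  f(5.656250) = -1.038666
  f(mid) < 0, so root is in [5.656250, 5.687500]

midpoint = 5.656250


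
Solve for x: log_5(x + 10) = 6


Convert to exponential form: x + 10 = 5^6 = 15625
x = 15625 - 10 = 15615
Check: log_5(15615 + 10) = log_5(15625) = log_5(15625) = 6 ✓

x = 15615


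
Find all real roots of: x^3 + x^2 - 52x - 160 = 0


Let p(x) = x^3 + x^2 - 52x - 160. By the rational root theorem (leading coefficient 1), any rational root is an integer divisor of 160: try ±1, ±2, ... in turn.
Test x = 1: value = -210 ≠ 0.
Test x = -1: value = -108 ≠ 0.
Test x = 2: value = -252 ≠ 0.
Test x = -2: value = -60 ≠ 0.
Test x = 4: value = -288 ≠ 0.
Test x = -4: value = 0 ✓, so (x + 4) is a factor.
Synthetic division by (x + 4): bring down 1; 1(-4) + 1 = -3; (-3)(-4) - 52 = -40; (-40)(-4) - 160 = 0 → quotient x^2 - 3x - 40, remainder 0.
Solve the quadratic x^2 - 3x - 40 = 0: discriminant = (-3)^2 - 4(1)(-40) = 9 + 160 = 169.
sqrt(169) = 13, so x = (3 ± 13)/2: x = 8 or x = -5.

x = -5, x = -4, x = 8


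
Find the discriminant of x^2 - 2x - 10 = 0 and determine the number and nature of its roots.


For ax^2 + bx + c = 0, discriminant D = b^2 - 4ac
Here a = 1, b = -2, c = -10
D = (-2)^2 - 4(1)(-10) = 4 + 40 = 44

D = 44 > 0 but not a perfect square
The equation has 2 distinct real irrational roots.

Discriminant = 44, 2 distinct real irrational roots


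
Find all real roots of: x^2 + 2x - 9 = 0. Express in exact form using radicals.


Using the quadratic formula: x = (-b ± sqrt(b^2 - 4ac)) / (2a)
Here a = 1, b = 2, c = -9
Discriminant = b^2 - 4ac = 2^2 - 4(1)(-9) = 4 + 36 = 40
Since discriminant = 40 > 0, there are two real roots.
x = (-2 ± 2*sqrt(10)) / 2
Simplifying: x = -1 ± sqrt(10)
Numerically: x ≈ 2.1623 or x ≈ -4.1623

x = -1 + sqrt(10) or x = -1 - sqrt(10)


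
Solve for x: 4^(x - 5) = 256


Express both sides with the same base.
256 = 4^4
Since the bases match, equate exponents: x - 5 = 4
So x = 4 - (-5) = 9

x = 9


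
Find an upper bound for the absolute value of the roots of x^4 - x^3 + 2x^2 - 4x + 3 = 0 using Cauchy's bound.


Cauchy's bound: all roots r satisfy |r| <= 1 + max(|a_i/a_n|) for i = 0,...,n-1
where a_n is the leading coefficient.

Coefficients: [1, -1, 2, -4, 3]
Leading coefficient a_n = 1
Ratios |a_i/a_n|: 1, 2, 4, 3
Maximum ratio: 4
Cauchy's bound: |r| <= 1 + 4 = 5

Upper bound = 5


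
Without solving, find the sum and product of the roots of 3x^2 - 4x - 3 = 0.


By Vieta's formulas for ax^2 + bx + c = 0:
  Sum of roots = -b/a
  Product of roots = c/a

Here a = 3, b = -4, c = -3
Sum = -(-4)/3 = 4/3
Product = -3/3 = -1

Sum = 4/3, Product = -1


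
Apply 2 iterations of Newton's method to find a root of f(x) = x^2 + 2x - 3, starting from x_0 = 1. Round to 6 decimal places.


Newton's method: x_(n+1) = x_n - f(x_n)/f'(x_n)
f(x) = x^2 + 2x - 3
f'(x) = 2x + 2

Iteration 1:
  f(1.000000) = 0.000000
  f'(1.000000) = 4.000000
  x_1 = 1.000000 - (0.000000)/(4.000000) = 1.000000

Iteration 2:
  f(1.000000) = 0.000000
  f'(1.000000) = 4.000000
  x_2 = 1.000000 - (0.000000)/(4.000000) = 1.000000

x_2 = 1.000000


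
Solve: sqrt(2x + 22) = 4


Square both sides: 2x + 22 = 4^2 = 16
2x = 16 - 22 = -6
x = -3
Check: sqrt(2*(-3) + 22) = sqrt(16) = 4 ✓

x = -3


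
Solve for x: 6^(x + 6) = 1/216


Express both sides with the same base.
1/216 = 6^(-3)
Since the bases match, equate exponents: x + 6 = -3
So x = -3 - (6) = -9

x = -9


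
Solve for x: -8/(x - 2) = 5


Multiply both sides by (x - 2): -8 = 5(x - 2)
Distribute: -8 = 5x - 10
5x = -8 + 10 = 2
x = 2/5

x = 2/5


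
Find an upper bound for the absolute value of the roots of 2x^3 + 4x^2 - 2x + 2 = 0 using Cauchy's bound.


Cauchy's bound: all roots r satisfy |r| <= 1 + max(|a_i/a_n|) for i = 0,...,n-1
where a_n is the leading coefficient.

Coefficients: [2, 4, -2, 2]
Leading coefficient a_n = 2
Ratios |a_i/a_n|: 2, 1, 1
Maximum ratio: 2
Cauchy's bound: |r| <= 1 + 2 = 3

Upper bound = 3


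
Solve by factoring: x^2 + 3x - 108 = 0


We need two numbers that multiply to -108 and add to 3.
Those numbers are -9 and 12 (since (-9) * 12 = -108 and (-9) + 12 = 3).
So x^2 + 3x - 108 = (x - 9)(x + 12) = 0
Setting each factor to zero: x = 9 or x = -12

x = -12, x = 9
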